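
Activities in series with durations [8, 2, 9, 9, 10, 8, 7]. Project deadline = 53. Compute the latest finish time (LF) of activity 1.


LF(activity 1) = deadline - sum of successor durations
Successors: activities 2 through 7 with durations [2, 9, 9, 10, 8, 7]
Sum of successor durations = 45
LF = 53 - 45 = 8

8


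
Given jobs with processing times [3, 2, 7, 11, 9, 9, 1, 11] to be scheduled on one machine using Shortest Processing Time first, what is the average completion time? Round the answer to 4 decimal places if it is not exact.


Sort jobs by processing time (SPT order): [1, 2, 3, 7, 9, 9, 11, 11]
Compute completion times sequentially:
  Job 1: processing = 1, completes at 1
  Job 2: processing = 2, completes at 3
  Job 3: processing = 3, completes at 6
  Job 4: processing = 7, completes at 13
  Job 5: processing = 9, completes at 22
  Job 6: processing = 9, completes at 31
  Job 7: processing = 11, completes at 42
  Job 8: processing = 11, completes at 53
Sum of completion times = 171
Average completion time = 171/8 = 21.375

21.375


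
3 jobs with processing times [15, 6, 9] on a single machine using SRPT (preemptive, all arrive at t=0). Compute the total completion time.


Since all jobs arrive at t=0, SRPT equals SPT ordering.
SPT order: [6, 9, 15]
Completion times:
  Job 1: p=6, C=6
  Job 2: p=9, C=15
  Job 3: p=15, C=30
Total completion time = 6 + 15 + 30 = 51

51


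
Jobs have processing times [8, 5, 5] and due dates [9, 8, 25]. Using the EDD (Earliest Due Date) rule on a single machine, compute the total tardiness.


Sort by due date (EDD order): [(5, 8), (8, 9), (5, 25)]
Compute completion times and tardiness:
  Job 1: p=5, d=8, C=5, tardiness=max(0,5-8)=0
  Job 2: p=8, d=9, C=13, tardiness=max(0,13-9)=4
  Job 3: p=5, d=25, C=18, tardiness=max(0,18-25)=0
Total tardiness = 4

4


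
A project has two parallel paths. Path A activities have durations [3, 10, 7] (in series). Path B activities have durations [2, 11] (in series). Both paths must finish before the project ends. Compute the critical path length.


Path A total = 3 + 10 + 7 = 20
Path B total = 2 + 11 = 13
Critical path = longest path = max(20, 13) = 20

20


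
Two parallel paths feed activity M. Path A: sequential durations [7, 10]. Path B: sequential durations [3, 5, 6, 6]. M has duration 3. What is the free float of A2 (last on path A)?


ES(A2) = sum of predecessors on chain A = 7
EF(A2) = ES + duration = 7 + 10 = 17
Successor of A2 is M. ES(M) = max(sum(A), sum(B)) = max(17, 20) = 20
Free float = ES(successor) - EF(current) = 20 - 17 = 3

3


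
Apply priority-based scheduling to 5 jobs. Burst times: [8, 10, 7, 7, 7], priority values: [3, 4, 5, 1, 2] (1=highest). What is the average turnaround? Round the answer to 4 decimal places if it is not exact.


Sort by priority (ascending = highest first):
Order: [(1, 7), (2, 7), (3, 8), (4, 10), (5, 7)]
Completion times:
  Priority 1, burst=7, C=7
  Priority 2, burst=7, C=14
  Priority 3, burst=8, C=22
  Priority 4, burst=10, C=32
  Priority 5, burst=7, C=39
Average turnaround = 114/5 = 22.8

22.8


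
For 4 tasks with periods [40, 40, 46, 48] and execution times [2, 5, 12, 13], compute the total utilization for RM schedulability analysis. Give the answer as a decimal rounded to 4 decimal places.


Compute individual utilizations (exact fractions):
  Task 1: C/T = 2/40 = 1/20 (approx. 0.05)
  Task 2: C/T = 5/40 = 1/8 (approx. 0.125)
  Task 3: C/T = 12/46 = 6/23 (approx. 0.2609)
  Task 4: C/T = 13/48 (approx. 0.2708)
Total utilization U = 1/20 + 1/8 + 6/23 + 13/48 = 3901/5520
Rounded to 4 decimal places: U = 0.7067
RM (Liu & Layland) bound for 4 tasks = 0.756828; compare with U = 3901/5520 (approx. 0.706703)
U <= bound, so schedulable by RM sufficient condition.

0.7067


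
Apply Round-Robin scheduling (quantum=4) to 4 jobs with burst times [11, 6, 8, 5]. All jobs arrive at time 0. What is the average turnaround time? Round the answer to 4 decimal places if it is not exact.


Time quantum = 4
Execution trace:
  J1 runs 4 units, time = 4
  J2 runs 4 units, time = 8
  J3 runs 4 units, time = 12
  J4 runs 4 units, time = 16
  J1 runs 4 units, time = 20
  J2 runs 2 units, time = 22
  J3 runs 4 units, time = 26
  J4 runs 1 units, time = 27
  J1 runs 3 units, time = 30
Finish times: [30, 22, 26, 27]
Average turnaround = 105/4 = 26.25

26.25


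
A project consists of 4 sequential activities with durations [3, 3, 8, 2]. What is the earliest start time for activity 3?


Activity 3 starts after activities 1 through 2 complete.
Predecessor durations: [3, 3]
ES = 3 + 3 = 6

6


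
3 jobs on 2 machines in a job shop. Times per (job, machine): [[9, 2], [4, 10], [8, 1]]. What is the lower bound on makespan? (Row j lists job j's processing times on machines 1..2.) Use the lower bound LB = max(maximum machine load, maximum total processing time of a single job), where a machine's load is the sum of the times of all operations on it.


Machine loads:
  Machine 1: 9 + 4 + 8 = 21
  Machine 2: 2 + 10 + 1 = 13
Max machine load = 21
Job totals:
  Job 1: 11
  Job 2: 14
  Job 3: 9
Max job total = 14
Lower bound = max(21, 14) = 21

21


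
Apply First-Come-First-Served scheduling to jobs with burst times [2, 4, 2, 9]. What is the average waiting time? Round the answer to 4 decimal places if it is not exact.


FCFS order (as given): [2, 4, 2, 9]
Waiting times:
  Job 1: wait = 0
  Job 2: wait = 2
  Job 3: wait = 6
  Job 4: wait = 8
Sum of waiting times = 16
Average waiting time = 16/4 = 4.0

4.0


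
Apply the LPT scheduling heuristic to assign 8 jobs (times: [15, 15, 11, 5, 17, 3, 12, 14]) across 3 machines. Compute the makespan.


Sort jobs in decreasing order (LPT): [17, 15, 15, 14, 12, 11, 5, 3]
Assign each job to the least loaded machine:
  Machine 1: jobs [17, 11, 3], load = 31
  Machine 2: jobs [15, 14], load = 29
  Machine 3: jobs [15, 12, 5], load = 32
Makespan = max load = 32

32


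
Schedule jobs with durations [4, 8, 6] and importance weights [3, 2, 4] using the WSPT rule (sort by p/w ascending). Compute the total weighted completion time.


Compute p/w ratios and sort ascending (WSPT): [(4, 3), (6, 4), (8, 2)]
Compute weighted completion times:
  Job (p=4,w=3): C=4, w*C=3*4=12
  Job (p=6,w=4): C=10, w*C=4*10=40
  Job (p=8,w=2): C=18, w*C=2*18=36
Total weighted completion time = 88

88


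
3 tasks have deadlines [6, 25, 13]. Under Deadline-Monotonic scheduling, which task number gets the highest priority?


Sort tasks by relative deadline (ascending):
  Task 1: deadline = 6
  Task 3: deadline = 13
  Task 2: deadline = 25
Priority order (highest first): [1, 3, 2]
Highest priority task = 1

1


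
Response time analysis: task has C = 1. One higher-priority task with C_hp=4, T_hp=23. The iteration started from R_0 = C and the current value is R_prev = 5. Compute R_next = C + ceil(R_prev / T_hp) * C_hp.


R_next = C + ceil(R_prev / T_hp) * C_hp
ceil(5 / 23) = ceil(0.2174) = 1
Interference = 1 * 4 = 4
R_next = 1 + 4 = 5
R_next = R_prev, so the iteration has converged (response time = 5).

5


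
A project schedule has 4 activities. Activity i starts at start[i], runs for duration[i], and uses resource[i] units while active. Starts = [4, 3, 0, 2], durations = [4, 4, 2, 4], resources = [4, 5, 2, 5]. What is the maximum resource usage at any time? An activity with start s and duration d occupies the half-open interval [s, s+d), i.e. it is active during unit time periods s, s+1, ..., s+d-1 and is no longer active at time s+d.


Each activity i is active on [start_i, start_i + duration_i).
Compute total resource usage per time slot:
  t=0: active resources = [2], total = 2
  t=1: active resources = [2], total = 2
  t=2: active resources = [5], total = 5
  t=3: active resources = [5, 5], total = 10
  t=4: active resources = [4, 5, 5], total = 14
  t=5: active resources = [4, 5, 5], total = 14
  t=6: active resources = [4, 5], total = 9
  t=7: active resources = [4], total = 4
Peak resource demand = 14

14


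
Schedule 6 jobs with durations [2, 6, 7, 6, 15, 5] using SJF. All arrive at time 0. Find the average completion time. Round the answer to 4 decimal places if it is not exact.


SJF order (ascending): [2, 5, 6, 6, 7, 15]
Completion times:
  Job 1: burst=2, C=2
  Job 2: burst=5, C=7
  Job 3: burst=6, C=13
  Job 4: burst=6, C=19
  Job 5: burst=7, C=26
  Job 6: burst=15, C=41
Average completion = 108/6 = 18.0

18.0


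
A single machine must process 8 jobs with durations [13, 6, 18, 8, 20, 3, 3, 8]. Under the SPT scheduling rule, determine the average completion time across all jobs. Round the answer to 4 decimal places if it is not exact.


Sort jobs by processing time (SPT order): [3, 3, 6, 8, 8, 13, 18, 20]
Compute completion times sequentially:
  Job 1: processing = 3, completes at 3
  Job 2: processing = 3, completes at 6
  Job 3: processing = 6, completes at 12
  Job 4: processing = 8, completes at 20
  Job 5: processing = 8, completes at 28
  Job 6: processing = 13, completes at 41
  Job 7: processing = 18, completes at 59
  Job 8: processing = 20, completes at 79
Sum of completion times = 248
Average completion time = 248/8 = 31.0

31.0


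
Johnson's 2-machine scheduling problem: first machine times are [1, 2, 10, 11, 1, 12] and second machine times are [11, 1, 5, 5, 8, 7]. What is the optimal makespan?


Apply Johnson's rule:
  Group 1 (a <= b): [(1, 1, 11), (5, 1, 8)]
  Group 2 (a > b): [(6, 12, 7), (3, 10, 5), (4, 11, 5), (2, 2, 1)]
Optimal job order: [1, 5, 6, 3, 4, 2]
Schedule:
  Job 1: M1 done at 1, M2 done at 12
  Job 5: M1 done at 2, M2 done at 20
  Job 6: M1 done at 14, M2 done at 27
  Job 3: M1 done at 24, M2 done at 32
  Job 4: M1 done at 35, M2 done at 40
  Job 2: M1 done at 37, M2 done at 41
Makespan = 41

41


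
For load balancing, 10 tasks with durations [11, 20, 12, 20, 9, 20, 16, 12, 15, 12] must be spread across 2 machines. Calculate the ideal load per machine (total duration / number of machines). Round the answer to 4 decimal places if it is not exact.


Total processing time = 11 + 20 + 12 + 20 + 9 + 20 + 16 + 12 + 15 + 12 = 147
Number of machines = 2
Ideal balanced load = 147 / 2 = 73.5

73.5


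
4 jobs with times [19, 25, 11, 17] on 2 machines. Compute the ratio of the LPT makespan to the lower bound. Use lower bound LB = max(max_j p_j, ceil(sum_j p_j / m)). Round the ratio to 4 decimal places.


LPT order: [25, 19, 17, 11]
Machine loads after assignment: [36, 36]
LPT makespan = 36
Lower bound = max(max_job, ceil(total/2)) = max(25, 36) = 36
Ratio = 36 / 36 = 1.0

1.0


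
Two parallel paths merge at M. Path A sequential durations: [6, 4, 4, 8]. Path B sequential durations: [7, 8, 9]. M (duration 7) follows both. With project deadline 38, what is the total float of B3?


Forward pass: ES(B3) = sum of predecessors on chain B = 15
EF = ES + duration = 15 + 9 = 24
Backward pass: LF(M) = deadline = 38; LS(M) = 38 - 7 = 31
LF(B3) = LS(M) - sum(successors on chain B) = 31 - 0 = 31
LS = LF - duration = 31 - 9 = 22
Total float = LS - ES = 22 - 15 = 7

7


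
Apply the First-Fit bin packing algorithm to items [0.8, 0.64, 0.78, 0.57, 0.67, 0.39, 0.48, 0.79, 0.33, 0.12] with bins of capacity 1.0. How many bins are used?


Place items sequentially using First-Fit:
  Item 0.8 -> new Bin 1
  Item 0.64 -> new Bin 2
  Item 0.78 -> new Bin 3
  Item 0.57 -> new Bin 4
  Item 0.67 -> new Bin 5
  Item 0.39 -> Bin 4 (now 0.96)
  Item 0.48 -> new Bin 6
  Item 0.79 -> new Bin 7
  Item 0.33 -> Bin 2 (now 0.97)
  Item 0.12 -> Bin 1 (now 0.92)
Total bins used = 7

7


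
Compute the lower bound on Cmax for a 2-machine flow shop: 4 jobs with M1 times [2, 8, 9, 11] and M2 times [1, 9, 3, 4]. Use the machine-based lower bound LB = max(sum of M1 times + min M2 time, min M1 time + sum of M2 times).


LB1 = sum(M1 times) + min(M2 times) = 30 + 1 = 31
LB2 = min(M1 times) + sum(M2 times) = 2 + 17 = 19
Lower bound = max(LB1, LB2) = max(31, 19) = 31

31


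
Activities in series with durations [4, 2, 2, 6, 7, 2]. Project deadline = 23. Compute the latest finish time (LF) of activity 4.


LF(activity 4) = deadline - sum of successor durations
Successors: activities 5 through 6 with durations [7, 2]
Sum of successor durations = 9
LF = 23 - 9 = 14

14


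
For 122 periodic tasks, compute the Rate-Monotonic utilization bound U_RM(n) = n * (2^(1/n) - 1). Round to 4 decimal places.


Compute 2^(1/122) = 1.0056977048
Subtract 1: 1.0056977048 - 1 = 0.0056977048
Multiply by n: 122 * 0.0056977048 = 0.6951199856
Round to 4 dp: 0.6951

0.6951


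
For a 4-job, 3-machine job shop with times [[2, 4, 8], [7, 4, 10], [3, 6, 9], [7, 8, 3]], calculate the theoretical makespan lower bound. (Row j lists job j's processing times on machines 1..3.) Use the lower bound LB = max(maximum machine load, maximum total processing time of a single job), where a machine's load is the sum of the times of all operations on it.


Machine loads:
  Machine 1: 2 + 7 + 3 + 7 = 19
  Machine 2: 4 + 4 + 6 + 8 = 22
  Machine 3: 8 + 10 + 9 + 3 = 30
Max machine load = 30
Job totals:
  Job 1: 14
  Job 2: 21
  Job 3: 18
  Job 4: 18
Max job total = 21
Lower bound = max(30, 21) = 30

30


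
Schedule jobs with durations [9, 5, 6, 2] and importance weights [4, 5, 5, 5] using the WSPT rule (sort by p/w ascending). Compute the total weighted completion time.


Compute p/w ratios and sort ascending (WSPT): [(2, 5), (5, 5), (6, 5), (9, 4)]
Compute weighted completion times:
  Job (p=2,w=5): C=2, w*C=5*2=10
  Job (p=5,w=5): C=7, w*C=5*7=35
  Job (p=6,w=5): C=13, w*C=5*13=65
  Job (p=9,w=4): C=22, w*C=4*22=88
Total weighted completion time = 198

198


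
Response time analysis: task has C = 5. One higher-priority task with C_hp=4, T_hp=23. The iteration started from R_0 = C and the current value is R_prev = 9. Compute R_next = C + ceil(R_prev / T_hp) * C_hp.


R_next = C + ceil(R_prev / T_hp) * C_hp
ceil(9 / 23) = ceil(0.3913) = 1
Interference = 1 * 4 = 4
R_next = 5 + 4 = 9
R_next = R_prev, so the iteration has converged (response time = 9).

9


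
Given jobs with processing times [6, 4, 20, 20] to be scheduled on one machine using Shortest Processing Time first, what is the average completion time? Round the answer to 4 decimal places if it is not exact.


Sort jobs by processing time (SPT order): [4, 6, 20, 20]
Compute completion times sequentially:
  Job 1: processing = 4, completes at 4
  Job 2: processing = 6, completes at 10
  Job 3: processing = 20, completes at 30
  Job 4: processing = 20, completes at 50
Sum of completion times = 94
Average completion time = 94/4 = 23.5

23.5


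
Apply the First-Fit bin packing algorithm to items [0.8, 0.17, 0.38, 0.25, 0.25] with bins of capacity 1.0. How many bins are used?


Place items sequentially using First-Fit:
  Item 0.8 -> new Bin 1
  Item 0.17 -> Bin 1 (now 0.97)
  Item 0.38 -> new Bin 2
  Item 0.25 -> Bin 2 (now 0.63)
  Item 0.25 -> Bin 2 (now 0.88)
Total bins used = 2

2


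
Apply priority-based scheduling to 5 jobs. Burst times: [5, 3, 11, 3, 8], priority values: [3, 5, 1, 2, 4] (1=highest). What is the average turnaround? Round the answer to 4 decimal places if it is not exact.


Sort by priority (ascending = highest first):
Order: [(1, 11), (2, 3), (3, 5), (4, 8), (5, 3)]
Completion times:
  Priority 1, burst=11, C=11
  Priority 2, burst=3, C=14
  Priority 3, burst=5, C=19
  Priority 4, burst=8, C=27
  Priority 5, burst=3, C=30
Average turnaround = 101/5 = 20.2

20.2


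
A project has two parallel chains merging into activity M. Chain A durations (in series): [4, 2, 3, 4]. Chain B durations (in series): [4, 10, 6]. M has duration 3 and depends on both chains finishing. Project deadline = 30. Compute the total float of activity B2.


Forward pass: ES(B2) = sum of predecessors on chain B = 4
EF = ES + duration = 4 + 10 = 14
Backward pass: LF(M) = deadline = 30; LS(M) = 30 - 3 = 27
LF(B2) = LS(M) - sum(successors on chain B) = 27 - 6 = 21
LS = LF - duration = 21 - 10 = 11
Total float = LS - ES = 11 - 4 = 7

7


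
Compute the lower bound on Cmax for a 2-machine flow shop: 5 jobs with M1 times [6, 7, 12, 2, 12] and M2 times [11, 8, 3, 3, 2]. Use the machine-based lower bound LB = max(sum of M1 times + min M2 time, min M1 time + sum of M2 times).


LB1 = sum(M1 times) + min(M2 times) = 39 + 2 = 41
LB2 = min(M1 times) + sum(M2 times) = 2 + 27 = 29
Lower bound = max(LB1, LB2) = max(41, 29) = 41

41


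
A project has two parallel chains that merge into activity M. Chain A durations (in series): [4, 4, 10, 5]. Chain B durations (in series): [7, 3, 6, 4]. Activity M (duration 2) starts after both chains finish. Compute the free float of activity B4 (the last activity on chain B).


ES(B4) = sum of predecessors on chain B = 16
EF(B4) = ES + duration = 16 + 4 = 20
Successor of B4 is M. ES(M) = max(sum(A), sum(B)) = max(23, 20) = 23
Free float = ES(successor) - EF(current) = 23 - 20 = 3

3


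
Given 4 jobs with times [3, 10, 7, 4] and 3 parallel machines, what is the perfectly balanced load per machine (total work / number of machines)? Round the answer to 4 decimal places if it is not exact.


Total processing time = 3 + 10 + 7 + 4 = 24
Number of machines = 3
Ideal balanced load = 24 / 3 = 8.0

8.0


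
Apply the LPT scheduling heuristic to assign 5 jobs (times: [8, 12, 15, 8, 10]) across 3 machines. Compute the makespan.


Sort jobs in decreasing order (LPT): [15, 12, 10, 8, 8]
Assign each job to the least loaded machine:
  Machine 1: jobs [15], load = 15
  Machine 2: jobs [12, 8], load = 20
  Machine 3: jobs [10, 8], load = 18
Makespan = max load = 20

20


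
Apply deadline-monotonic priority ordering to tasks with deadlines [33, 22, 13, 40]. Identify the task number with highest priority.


Sort tasks by relative deadline (ascending):
  Task 3: deadline = 13
  Task 2: deadline = 22
  Task 1: deadline = 33
  Task 4: deadline = 40
Priority order (highest first): [3, 2, 1, 4]
Highest priority task = 3

3


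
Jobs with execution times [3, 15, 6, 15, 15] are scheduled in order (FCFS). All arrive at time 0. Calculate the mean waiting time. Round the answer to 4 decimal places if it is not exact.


FCFS order (as given): [3, 15, 6, 15, 15]
Waiting times:
  Job 1: wait = 0
  Job 2: wait = 3
  Job 3: wait = 18
  Job 4: wait = 24
  Job 5: wait = 39
Sum of waiting times = 84
Average waiting time = 84/5 = 16.8

16.8


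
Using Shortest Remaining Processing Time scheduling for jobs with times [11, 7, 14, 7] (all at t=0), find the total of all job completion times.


Since all jobs arrive at t=0, SRPT equals SPT ordering.
SPT order: [7, 7, 11, 14]
Completion times:
  Job 1: p=7, C=7
  Job 2: p=7, C=14
  Job 3: p=11, C=25
  Job 4: p=14, C=39
Total completion time = 7 + 14 + 25 + 39 = 85

85


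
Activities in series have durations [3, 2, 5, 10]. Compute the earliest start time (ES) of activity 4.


Activity 4 starts after activities 1 through 3 complete.
Predecessor durations: [3, 2, 5]
ES = 3 + 2 + 5 = 10

10


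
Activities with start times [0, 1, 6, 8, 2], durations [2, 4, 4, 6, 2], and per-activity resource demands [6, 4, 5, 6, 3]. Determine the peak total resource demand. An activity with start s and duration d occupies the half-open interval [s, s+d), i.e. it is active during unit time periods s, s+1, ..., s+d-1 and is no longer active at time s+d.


Each activity i is active on [start_i, start_i + duration_i).
Compute total resource usage per time slot:
  t=0: active resources = [6], total = 6
  t=1: active resources = [6, 4], total = 10
  t=2: active resources = [4, 3], total = 7
  t=3: active resources = [4, 3], total = 7
  t=4: active resources = [4], total = 4
  t=5: active resources = [], total = 0
  t=6: active resources = [5], total = 5
  t=7: active resources = [5], total = 5
  t=8: active resources = [5, 6], total = 11
  t=9: active resources = [5, 6], total = 11
  t=10: active resources = [6], total = 6
  t=11: active resources = [6], total = 6
  t=12: active resources = [6], total = 6
  t=13: active resources = [6], total = 6
Peak resource demand = 11

11


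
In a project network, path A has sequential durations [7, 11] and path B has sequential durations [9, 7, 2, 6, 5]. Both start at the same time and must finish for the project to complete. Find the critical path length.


Path A total = 7 + 11 = 18
Path B total = 9 + 7 + 2 + 6 + 5 = 29
Critical path = longest path = max(18, 29) = 29

29


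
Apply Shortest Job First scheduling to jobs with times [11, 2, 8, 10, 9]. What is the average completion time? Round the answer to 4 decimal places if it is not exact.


SJF order (ascending): [2, 8, 9, 10, 11]
Completion times:
  Job 1: burst=2, C=2
  Job 2: burst=8, C=10
  Job 3: burst=9, C=19
  Job 4: burst=10, C=29
  Job 5: burst=11, C=40
Average completion = 100/5 = 20.0

20.0


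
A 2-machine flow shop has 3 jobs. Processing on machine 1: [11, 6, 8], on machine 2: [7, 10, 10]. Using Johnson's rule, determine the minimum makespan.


Apply Johnson's rule:
  Group 1 (a <= b): [(2, 6, 10), (3, 8, 10)]
  Group 2 (a > b): [(1, 11, 7)]
Optimal job order: [2, 3, 1]
Schedule:
  Job 2: M1 done at 6, M2 done at 16
  Job 3: M1 done at 14, M2 done at 26
  Job 1: M1 done at 25, M2 done at 33
Makespan = 33

33


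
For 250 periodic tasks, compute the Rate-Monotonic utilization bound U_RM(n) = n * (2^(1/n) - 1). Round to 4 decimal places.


Compute 2^(1/250) = 1.0027764359
Subtract 1: 1.0027764359 - 1 = 0.0027764359
Multiply by n: 250 * 0.0027764359 = 0.6941089750
Round to 4 dp: 0.6941

0.6941


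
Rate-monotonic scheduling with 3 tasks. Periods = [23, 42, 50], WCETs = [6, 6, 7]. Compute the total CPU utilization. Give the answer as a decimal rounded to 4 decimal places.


Compute individual utilizations (exact fractions):
  Task 1: C/T = 6/23 (approx. 0.2609)
  Task 2: C/T = 6/42 = 1/7 (approx. 0.1429)
  Task 3: C/T = 7/50 (approx. 0.14)
Total utilization U = 6/23 + 1/7 + 7/50 = 4377/8050
Rounded to 4 decimal places: U = 0.5437
RM (Liu & Layland) bound for 3 tasks = 0.779763; compare with U = 4377/8050 (approx. 0.543727)
U <= bound, so schedulable by RM sufficient condition.

0.5437


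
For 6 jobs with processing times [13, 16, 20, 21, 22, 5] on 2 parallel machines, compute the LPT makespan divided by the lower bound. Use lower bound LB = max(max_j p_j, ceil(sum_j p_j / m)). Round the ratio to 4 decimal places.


LPT order: [22, 21, 20, 16, 13, 5]
Machine loads after assignment: [51, 46]
LPT makespan = 51
Lower bound = max(max_job, ceil(total/2)) = max(22, 49) = 49
Ratio = 51 / 49 = 1.0408

1.0408


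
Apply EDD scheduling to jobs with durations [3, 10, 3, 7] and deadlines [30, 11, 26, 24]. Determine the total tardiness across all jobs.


Sort by due date (EDD order): [(10, 11), (7, 24), (3, 26), (3, 30)]
Compute completion times and tardiness:
  Job 1: p=10, d=11, C=10, tardiness=max(0,10-11)=0
  Job 2: p=7, d=24, C=17, tardiness=max(0,17-24)=0
  Job 3: p=3, d=26, C=20, tardiness=max(0,20-26)=0
  Job 4: p=3, d=30, C=23, tardiness=max(0,23-30)=0
Total tardiness = 0

0


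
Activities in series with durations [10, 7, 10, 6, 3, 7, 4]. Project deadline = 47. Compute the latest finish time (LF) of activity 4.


LF(activity 4) = deadline - sum of successor durations
Successors: activities 5 through 7 with durations [3, 7, 4]
Sum of successor durations = 14
LF = 47 - 14 = 33

33


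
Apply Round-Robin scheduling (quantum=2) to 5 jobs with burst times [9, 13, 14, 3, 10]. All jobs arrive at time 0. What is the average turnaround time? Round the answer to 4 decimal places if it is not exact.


Time quantum = 2
Execution trace:
  J1 runs 2 units, time = 2
  J2 runs 2 units, time = 4
  J3 runs 2 units, time = 6
  J4 runs 2 units, time = 8
  J5 runs 2 units, time = 10
  J1 runs 2 units, time = 12
  J2 runs 2 units, time = 14
  J3 runs 2 units, time = 16
  J4 runs 1 units, time = 17
  J5 runs 2 units, time = 19
  J1 runs 2 units, time = 21
  J2 runs 2 units, time = 23
  J3 runs 2 units, time = 25
  J5 runs 2 units, time = 27
  J1 runs 2 units, time = 29
  J2 runs 2 units, time = 31
  J3 runs 2 units, time = 33
  J5 runs 2 units, time = 35
  J1 runs 1 units, time = 36
  J2 runs 2 units, time = 38
  J3 runs 2 units, time = 40
  J5 runs 2 units, time = 42
  J2 runs 2 units, time = 44
  J3 runs 2 units, time = 46
  J2 runs 1 units, time = 47
  J3 runs 2 units, time = 49
Finish times: [36, 47, 49, 17, 42]
Average turnaround = 191/5 = 38.2

38.2


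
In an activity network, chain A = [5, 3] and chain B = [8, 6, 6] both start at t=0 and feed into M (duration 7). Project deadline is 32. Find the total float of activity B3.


Forward pass: ES(B3) = sum of predecessors on chain B = 14
EF = ES + duration = 14 + 6 = 20
Backward pass: LF(M) = deadline = 32; LS(M) = 32 - 7 = 25
LF(B3) = LS(M) - sum(successors on chain B) = 25 - 0 = 25
LS = LF - duration = 25 - 6 = 19
Total float = LS - ES = 19 - 14 = 5

5


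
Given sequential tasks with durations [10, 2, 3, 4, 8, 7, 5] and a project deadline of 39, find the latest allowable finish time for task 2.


LF(activity 2) = deadline - sum of successor durations
Successors: activities 3 through 7 with durations [3, 4, 8, 7, 5]
Sum of successor durations = 27
LF = 39 - 27 = 12

12


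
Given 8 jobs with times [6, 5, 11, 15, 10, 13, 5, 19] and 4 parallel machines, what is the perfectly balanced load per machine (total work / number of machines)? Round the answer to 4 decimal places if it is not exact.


Total processing time = 6 + 5 + 11 + 15 + 10 + 13 + 5 + 19 = 84
Number of machines = 4
Ideal balanced load = 84 / 4 = 21.0

21.0


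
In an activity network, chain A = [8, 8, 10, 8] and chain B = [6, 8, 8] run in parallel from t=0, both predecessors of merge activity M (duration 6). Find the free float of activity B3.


ES(B3) = sum of predecessors on chain B = 14
EF(B3) = ES + duration = 14 + 8 = 22
Successor of B3 is M. ES(M) = max(sum(A), sum(B)) = max(34, 22) = 34
Free float = ES(successor) - EF(current) = 34 - 22 = 12

12


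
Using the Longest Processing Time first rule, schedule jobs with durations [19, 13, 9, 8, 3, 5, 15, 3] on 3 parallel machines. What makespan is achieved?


Sort jobs in decreasing order (LPT): [19, 15, 13, 9, 8, 5, 3, 3]
Assign each job to the least loaded machine:
  Machine 1: jobs [19, 5], load = 24
  Machine 2: jobs [15, 8, 3], load = 26
  Machine 3: jobs [13, 9, 3], load = 25
Makespan = max load = 26

26


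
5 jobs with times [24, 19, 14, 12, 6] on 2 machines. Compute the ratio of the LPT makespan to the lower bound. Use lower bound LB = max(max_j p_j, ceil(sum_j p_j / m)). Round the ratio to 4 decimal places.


LPT order: [24, 19, 14, 12, 6]
Machine loads after assignment: [36, 39]
LPT makespan = 39
Lower bound = max(max_job, ceil(total/2)) = max(24, 38) = 38
Ratio = 39 / 38 = 1.0263

1.0263


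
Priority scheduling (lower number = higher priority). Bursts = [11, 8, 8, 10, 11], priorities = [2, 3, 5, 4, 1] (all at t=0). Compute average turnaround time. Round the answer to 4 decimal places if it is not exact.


Sort by priority (ascending = highest first):
Order: [(1, 11), (2, 11), (3, 8), (4, 10), (5, 8)]
Completion times:
  Priority 1, burst=11, C=11
  Priority 2, burst=11, C=22
  Priority 3, burst=8, C=30
  Priority 4, burst=10, C=40
  Priority 5, burst=8, C=48
Average turnaround = 151/5 = 30.2

30.2


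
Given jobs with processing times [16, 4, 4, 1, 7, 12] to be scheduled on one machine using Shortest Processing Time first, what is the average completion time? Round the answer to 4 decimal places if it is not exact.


Sort jobs by processing time (SPT order): [1, 4, 4, 7, 12, 16]
Compute completion times sequentially:
  Job 1: processing = 1, completes at 1
  Job 2: processing = 4, completes at 5
  Job 3: processing = 4, completes at 9
  Job 4: processing = 7, completes at 16
  Job 5: processing = 12, completes at 28
  Job 6: processing = 16, completes at 44
Sum of completion times = 103
Average completion time = 103/6 = 17.1667

17.1667


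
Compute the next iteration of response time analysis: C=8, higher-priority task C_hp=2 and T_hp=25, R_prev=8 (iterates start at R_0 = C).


R_next = C + ceil(R_prev / T_hp) * C_hp
ceil(8 / 25) = ceil(0.32) = 1
Interference = 1 * 2 = 2
R_next = 8 + 2 = 10

10


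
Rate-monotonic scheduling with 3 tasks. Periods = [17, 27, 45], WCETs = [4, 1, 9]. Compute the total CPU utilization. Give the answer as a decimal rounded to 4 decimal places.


Compute individual utilizations (exact fractions):
  Task 1: C/T = 4/17 (approx. 0.2353)
  Task 2: C/T = 1/27 (approx. 0.037)
  Task 3: C/T = 9/45 = 1/5 (approx. 0.2)
Total utilization U = 4/17 + 1/27 + 1/5 = 1084/2295
Rounded to 4 decimal places: U = 0.4723
RM (Liu & Layland) bound for 3 tasks = 0.779763; compare with U = 1084/2295 (approx. 0.472331)
U <= bound, so schedulable by RM sufficient condition.

0.4723


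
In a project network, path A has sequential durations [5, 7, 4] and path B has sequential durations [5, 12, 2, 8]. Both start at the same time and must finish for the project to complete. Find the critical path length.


Path A total = 5 + 7 + 4 = 16
Path B total = 5 + 12 + 2 + 8 = 27
Critical path = longest path = max(16, 27) = 27

27


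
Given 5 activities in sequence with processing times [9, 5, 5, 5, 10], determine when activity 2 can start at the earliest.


Activity 2 starts after activities 1 through 1 complete.
Predecessor durations: [9]
ES = 9 = 9

9


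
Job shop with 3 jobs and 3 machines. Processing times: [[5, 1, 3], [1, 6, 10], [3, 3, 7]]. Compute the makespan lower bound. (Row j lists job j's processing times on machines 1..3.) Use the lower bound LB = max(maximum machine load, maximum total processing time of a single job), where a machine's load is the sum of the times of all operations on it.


Machine loads:
  Machine 1: 5 + 1 + 3 = 9
  Machine 2: 1 + 6 + 3 = 10
  Machine 3: 3 + 10 + 7 = 20
Max machine load = 20
Job totals:
  Job 1: 9
  Job 2: 17
  Job 3: 13
Max job total = 17
Lower bound = max(20, 17) = 20

20


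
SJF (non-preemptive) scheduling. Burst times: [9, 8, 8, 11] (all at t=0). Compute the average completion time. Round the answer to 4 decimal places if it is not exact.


SJF order (ascending): [8, 8, 9, 11]
Completion times:
  Job 1: burst=8, C=8
  Job 2: burst=8, C=16
  Job 3: burst=9, C=25
  Job 4: burst=11, C=36
Average completion = 85/4 = 21.25

21.25


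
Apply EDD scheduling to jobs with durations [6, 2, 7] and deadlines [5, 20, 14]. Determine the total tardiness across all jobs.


Sort by due date (EDD order): [(6, 5), (7, 14), (2, 20)]
Compute completion times and tardiness:
  Job 1: p=6, d=5, C=6, tardiness=max(0,6-5)=1
  Job 2: p=7, d=14, C=13, tardiness=max(0,13-14)=0
  Job 3: p=2, d=20, C=15, tardiness=max(0,15-20)=0
Total tardiness = 1

1


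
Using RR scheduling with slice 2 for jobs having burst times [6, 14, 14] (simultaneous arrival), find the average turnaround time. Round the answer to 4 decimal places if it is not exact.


Time quantum = 2
Execution trace:
  J1 runs 2 units, time = 2
  J2 runs 2 units, time = 4
  J3 runs 2 units, time = 6
  J1 runs 2 units, time = 8
  J2 runs 2 units, time = 10
  J3 runs 2 units, time = 12
  J1 runs 2 units, time = 14
  J2 runs 2 units, time = 16
  J3 runs 2 units, time = 18
  J2 runs 2 units, time = 20
  J3 runs 2 units, time = 22
  J2 runs 2 units, time = 24
  J3 runs 2 units, time = 26
  J2 runs 2 units, time = 28
  J3 runs 2 units, time = 30
  J2 runs 2 units, time = 32
  J3 runs 2 units, time = 34
Finish times: [14, 32, 34]
Average turnaround = 80/3 = 26.6667

26.6667


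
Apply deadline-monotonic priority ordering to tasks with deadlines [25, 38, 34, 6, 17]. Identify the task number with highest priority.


Sort tasks by relative deadline (ascending):
  Task 4: deadline = 6
  Task 5: deadline = 17
  Task 1: deadline = 25
  Task 3: deadline = 34
  Task 2: deadline = 38
Priority order (highest first): [4, 5, 1, 3, 2]
Highest priority task = 4

4


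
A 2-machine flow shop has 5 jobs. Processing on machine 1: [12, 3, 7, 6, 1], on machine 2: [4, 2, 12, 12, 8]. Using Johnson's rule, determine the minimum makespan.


Apply Johnson's rule:
  Group 1 (a <= b): [(5, 1, 8), (4, 6, 12), (3, 7, 12)]
  Group 2 (a > b): [(1, 12, 4), (2, 3, 2)]
Optimal job order: [5, 4, 3, 1, 2]
Schedule:
  Job 5: M1 done at 1, M2 done at 9
  Job 4: M1 done at 7, M2 done at 21
  Job 3: M1 done at 14, M2 done at 33
  Job 1: M1 done at 26, M2 done at 37
  Job 2: M1 done at 29, M2 done at 39
Makespan = 39

39


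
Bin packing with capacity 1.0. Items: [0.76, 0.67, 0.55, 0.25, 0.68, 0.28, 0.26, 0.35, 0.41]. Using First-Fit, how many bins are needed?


Place items sequentially using First-Fit:
  Item 0.76 -> new Bin 1
  Item 0.67 -> new Bin 2
  Item 0.55 -> new Bin 3
  Item 0.25 -> Bin 2 (now 0.92)
  Item 0.68 -> new Bin 4
  Item 0.28 -> Bin 3 (now 0.83)
  Item 0.26 -> Bin 4 (now 0.94)
  Item 0.35 -> new Bin 5
  Item 0.41 -> Bin 5 (now 0.76)
Total bins used = 5

5


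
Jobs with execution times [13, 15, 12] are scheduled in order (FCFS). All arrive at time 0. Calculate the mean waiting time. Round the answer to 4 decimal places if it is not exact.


FCFS order (as given): [13, 15, 12]
Waiting times:
  Job 1: wait = 0
  Job 2: wait = 13
  Job 3: wait = 28
Sum of waiting times = 41
Average waiting time = 41/3 = 13.6667

13.6667


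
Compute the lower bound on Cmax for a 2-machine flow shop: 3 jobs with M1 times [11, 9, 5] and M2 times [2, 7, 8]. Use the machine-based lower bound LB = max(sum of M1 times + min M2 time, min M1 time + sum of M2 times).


LB1 = sum(M1 times) + min(M2 times) = 25 + 2 = 27
LB2 = min(M1 times) + sum(M2 times) = 5 + 17 = 22
Lower bound = max(LB1, LB2) = max(27, 22) = 27

27


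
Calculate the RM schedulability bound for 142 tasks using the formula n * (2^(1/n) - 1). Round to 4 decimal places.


Compute 2^(1/142) = 1.0048932512
Subtract 1: 1.0048932512 - 1 = 0.0048932512
Multiply by n: 142 * 0.0048932512 = 0.6948416704
Round to 4 dp: 0.6948

0.6948


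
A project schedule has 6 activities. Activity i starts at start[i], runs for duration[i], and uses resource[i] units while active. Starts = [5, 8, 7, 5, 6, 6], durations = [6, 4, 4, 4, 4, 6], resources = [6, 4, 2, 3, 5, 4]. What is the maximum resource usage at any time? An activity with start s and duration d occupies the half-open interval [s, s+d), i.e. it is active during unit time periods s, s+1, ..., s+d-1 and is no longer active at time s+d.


Each activity i is active on [start_i, start_i + duration_i).
Compute total resource usage per time slot:
  t=0: active resources = [], total = 0
  t=1: active resources = [], total = 0
  t=2: active resources = [], total = 0
  t=3: active resources = [], total = 0
  t=4: active resources = [], total = 0
  t=5: active resources = [6, 3], total = 9
  t=6: active resources = [6, 3, 5, 4], total = 18
  t=7: active resources = [6, 2, 3, 5, 4], total = 20
  t=8: active resources = [6, 4, 2, 3, 5, 4], total = 24
  t=9: active resources = [6, 4, 2, 5, 4], total = 21
  t=10: active resources = [6, 4, 2, 4], total = 16
  t=11: active resources = [4, 4], total = 8
Peak resource demand = 24

24


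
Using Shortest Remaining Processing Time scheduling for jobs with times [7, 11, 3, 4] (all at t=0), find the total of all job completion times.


Since all jobs arrive at t=0, SRPT equals SPT ordering.
SPT order: [3, 4, 7, 11]
Completion times:
  Job 1: p=3, C=3
  Job 2: p=4, C=7
  Job 3: p=7, C=14
  Job 4: p=11, C=25
Total completion time = 3 + 7 + 14 + 25 = 49

49


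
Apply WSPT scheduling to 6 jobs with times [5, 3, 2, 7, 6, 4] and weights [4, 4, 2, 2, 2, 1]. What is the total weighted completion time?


Compute p/w ratios and sort ascending (WSPT): [(3, 4), (2, 2), (5, 4), (6, 2), (7, 2), (4, 1)]
Compute weighted completion times:
  Job (p=3,w=4): C=3, w*C=4*3=12
  Job (p=2,w=2): C=5, w*C=2*5=10
  Job (p=5,w=4): C=10, w*C=4*10=40
  Job (p=6,w=2): C=16, w*C=2*16=32
  Job (p=7,w=2): C=23, w*C=2*23=46
  Job (p=4,w=1): C=27, w*C=1*27=27
Total weighted completion time = 167

167


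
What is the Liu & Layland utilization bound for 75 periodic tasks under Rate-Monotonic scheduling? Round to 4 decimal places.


Compute 2^(1/75) = 1.0092848012
Subtract 1: 1.0092848012 - 1 = 0.0092848012
Multiply by n: 75 * 0.0092848012 = 0.6963600900
Round to 4 dp: 0.6964

0.6964


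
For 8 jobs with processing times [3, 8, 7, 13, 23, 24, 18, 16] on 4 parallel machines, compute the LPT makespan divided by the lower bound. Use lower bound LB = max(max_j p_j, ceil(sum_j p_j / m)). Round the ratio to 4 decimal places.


LPT order: [24, 23, 18, 16, 13, 8, 7, 3]
Machine loads after assignment: [27, 30, 26, 29]
LPT makespan = 30
Lower bound = max(max_job, ceil(total/4)) = max(24, 28) = 28
Ratio = 30 / 28 = 1.0714

1.0714


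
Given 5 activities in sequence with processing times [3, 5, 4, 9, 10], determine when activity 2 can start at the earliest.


Activity 2 starts after activities 1 through 1 complete.
Predecessor durations: [3]
ES = 3 = 3

3


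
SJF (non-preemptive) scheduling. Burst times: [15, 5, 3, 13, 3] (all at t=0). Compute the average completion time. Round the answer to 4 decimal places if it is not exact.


SJF order (ascending): [3, 3, 5, 13, 15]
Completion times:
  Job 1: burst=3, C=3
  Job 2: burst=3, C=6
  Job 3: burst=5, C=11
  Job 4: burst=13, C=24
  Job 5: burst=15, C=39
Average completion = 83/5 = 16.6

16.6


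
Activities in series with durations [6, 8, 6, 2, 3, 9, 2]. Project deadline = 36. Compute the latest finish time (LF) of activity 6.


LF(activity 6) = deadline - sum of successor durations
Successors: activities 7 through 7 with durations [2]
Sum of successor durations = 2
LF = 36 - 2 = 34

34


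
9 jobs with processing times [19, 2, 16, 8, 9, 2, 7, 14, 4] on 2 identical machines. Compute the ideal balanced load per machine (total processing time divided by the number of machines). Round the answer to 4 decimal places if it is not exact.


Total processing time = 19 + 2 + 16 + 8 + 9 + 2 + 7 + 14 + 4 = 81
Number of machines = 2
Ideal balanced load = 81 / 2 = 40.5

40.5


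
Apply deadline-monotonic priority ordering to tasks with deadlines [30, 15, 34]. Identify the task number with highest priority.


Sort tasks by relative deadline (ascending):
  Task 2: deadline = 15
  Task 1: deadline = 30
  Task 3: deadline = 34
Priority order (highest first): [2, 1, 3]
Highest priority task = 2

2


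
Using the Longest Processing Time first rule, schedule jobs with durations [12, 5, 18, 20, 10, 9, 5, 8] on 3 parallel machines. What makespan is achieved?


Sort jobs in decreasing order (LPT): [20, 18, 12, 10, 9, 8, 5, 5]
Assign each job to the least loaded machine:
  Machine 1: jobs [20, 8], load = 28
  Machine 2: jobs [18, 9, 5], load = 32
  Machine 3: jobs [12, 10, 5], load = 27
Makespan = max load = 32

32


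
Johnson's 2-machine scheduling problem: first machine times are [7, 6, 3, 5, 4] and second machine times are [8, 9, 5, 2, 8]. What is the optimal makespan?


Apply Johnson's rule:
  Group 1 (a <= b): [(3, 3, 5), (5, 4, 8), (2, 6, 9), (1, 7, 8)]
  Group 2 (a > b): [(4, 5, 2)]
Optimal job order: [3, 5, 2, 1, 4]
Schedule:
  Job 3: M1 done at 3, M2 done at 8
  Job 5: M1 done at 7, M2 done at 16
  Job 2: M1 done at 13, M2 done at 25
  Job 1: M1 done at 20, M2 done at 33
  Job 4: M1 done at 25, M2 done at 35
Makespan = 35

35


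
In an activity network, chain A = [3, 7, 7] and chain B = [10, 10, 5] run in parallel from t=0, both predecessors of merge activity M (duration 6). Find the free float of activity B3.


ES(B3) = sum of predecessors on chain B = 20
EF(B3) = ES + duration = 20 + 5 = 25
Successor of B3 is M. ES(M) = max(sum(A), sum(B)) = max(17, 25) = 25
Free float = ES(successor) - EF(current) = 25 - 25 = 0

0


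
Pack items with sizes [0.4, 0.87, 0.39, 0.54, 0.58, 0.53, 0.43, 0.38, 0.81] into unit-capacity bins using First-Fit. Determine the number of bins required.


Place items sequentially using First-Fit:
  Item 0.4 -> new Bin 1
  Item 0.87 -> new Bin 2
  Item 0.39 -> Bin 1 (now 0.79)
  Item 0.54 -> new Bin 3
  Item 0.58 -> new Bin 4
  Item 0.53 -> new Bin 5
  Item 0.43 -> Bin 3 (now 0.97)
  Item 0.38 -> Bin 4 (now 0.96)
  Item 0.81 -> new Bin 6
Total bins used = 6

6
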